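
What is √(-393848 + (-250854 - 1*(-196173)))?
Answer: I*√448529 ≈ 669.72*I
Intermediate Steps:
√(-393848 + (-250854 - 1*(-196173))) = √(-393848 + (-250854 + 196173)) = √(-393848 - 54681) = √(-448529) = I*√448529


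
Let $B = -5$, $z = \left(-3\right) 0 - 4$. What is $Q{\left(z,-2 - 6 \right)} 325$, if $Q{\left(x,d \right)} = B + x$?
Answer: $-2925$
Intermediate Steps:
$z = -4$ ($z = 0 - 4 = -4$)
$Q{\left(x,d \right)} = -5 + x$
$Q{\left(z,-2 - 6 \right)} 325 = \left(-5 - 4\right) 325 = \left(-9\right) 325 = -2925$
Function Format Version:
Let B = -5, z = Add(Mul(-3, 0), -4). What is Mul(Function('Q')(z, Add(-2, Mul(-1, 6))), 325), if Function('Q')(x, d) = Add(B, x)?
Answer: -2925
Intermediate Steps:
z = -4 (z = Add(0, -4) = -4)
Function('Q')(x, d) = Add(-5, x)
Mul(Function('Q')(z, Add(-2, Mul(-1, 6))), 325) = Mul(Add(-5, -4), 325) = Mul(-9, 325) = -2925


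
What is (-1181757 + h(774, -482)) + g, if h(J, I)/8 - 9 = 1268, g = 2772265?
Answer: 1600724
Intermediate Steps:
h(J, I) = 10216 (h(J, I) = 72 + 8*1268 = 72 + 10144 = 10216)
(-1181757 + h(774, -482)) + g = (-1181757 + 10216) + 2772265 = -1171541 + 2772265 = 1600724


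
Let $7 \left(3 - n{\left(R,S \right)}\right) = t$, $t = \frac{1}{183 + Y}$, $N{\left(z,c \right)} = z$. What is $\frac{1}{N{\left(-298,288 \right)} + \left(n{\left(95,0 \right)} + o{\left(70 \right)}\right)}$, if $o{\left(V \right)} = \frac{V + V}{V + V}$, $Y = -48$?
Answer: $- \frac{945}{277831} \approx -0.0034013$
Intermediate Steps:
$o{\left(V \right)} = 1$ ($o{\left(V \right)} = \frac{2 V}{2 V} = 2 V \frac{1}{2 V} = 1$)
$t = \frac{1}{135}$ ($t = \frac{1}{183 - 48} = \frac{1}{135} \approx 0.0074074$)
$n{\left(R,S \right)} = \frac{2834}{945}$ ($n{\left(R,S \right)} = 3 - \frac{1}{945} = \frac{2834}{945}$)
$\frac{1}{N{\left(-298,288 \right)} + \left(n{\left(95,0 \right)} + o{\left(70 \right)}\right)} = \frac{1}{-298 + \left(\frac{2834}{945} + 1\right)} = \frac{1}{-298 + \frac{3779}{945}} = \frac{1}{- \frac{277831}{945}} = - \frac{945}{277831}$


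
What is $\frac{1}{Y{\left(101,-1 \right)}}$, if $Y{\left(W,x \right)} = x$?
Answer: $-1$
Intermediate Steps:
$\frac{1}{Y{\left(101,-1 \right)}} = \frac{1}{-1} = -1$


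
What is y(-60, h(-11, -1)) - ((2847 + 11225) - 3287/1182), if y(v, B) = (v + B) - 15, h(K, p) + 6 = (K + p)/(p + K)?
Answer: -16724377/1182 ≈ -14149.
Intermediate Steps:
h(K, p) = -5 (h(K, p) = -6 + (K + p)/(p + K) = -6 + (K + p)/(K + p) = -6 + 1 = -5)
y(v, B) = -15 + B + v (y(v, B) = (B + v) - 15 = -15 + B + v)
y(-60, h(-11, -1)) - ((2847 + 11225) - 3287/1182) = (-15 - 5 - 60) - ((2847 + 11225) - 3287/1182) = -80 - (14072 - 3287*1/1182) = -80 - (14072 - 3287/1182) = -80 - 1*16629817/1182 = -80 - 16629817/1182 = -16724377/1182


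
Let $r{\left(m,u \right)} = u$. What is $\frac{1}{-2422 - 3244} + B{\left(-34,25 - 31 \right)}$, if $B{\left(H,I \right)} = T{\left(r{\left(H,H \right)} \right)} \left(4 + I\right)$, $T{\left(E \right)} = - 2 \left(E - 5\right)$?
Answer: $- \frac{883897}{5666} \approx -156.0$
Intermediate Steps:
$T{\left(E \right)} = 10 - 2 E$ ($T{\left(E \right)} = - 2 \left(-5 + E\right) = 10 - 2 E$)
$B{\left(H,I \right)} = \left(4 + I\right) \left(10 - 2 H\right)$ ($B{\left(H,I \right)} = \left(10 - 2 H\right) \left(4 + I\right) = \left(4 + I\right) \left(10 - 2 H\right)$)
$\frac{1}{-2422 - 3244} + B{\left(-34,25 - 31 \right)} = \frac{1}{-2422 - 3244} - 2 \left(-5 - 34\right) \left(4 + \left(25 - 31\right)\right) = \frac{1}{-2422 - 3244} - - 78 \left(4 + \left(25 - 31\right)\right) = \frac{1}{-2422 - 3244} - - 78 \left(4 - 6\right) = \frac{1}{-5666} - \left(-78\right) \left(-2\right) = - \frac{1}{5666} - 156 = - \frac{883897}{5666}$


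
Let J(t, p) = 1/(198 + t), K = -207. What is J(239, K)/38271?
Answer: 1/16724427 ≈ 5.9793e-8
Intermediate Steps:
J(239, K)/38271 = 1/((198 + 239)*38271) = (1/38271)/437 = (1/437)*(1/38271) = 1/16724427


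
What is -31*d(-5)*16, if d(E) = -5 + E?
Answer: 4960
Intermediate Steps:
-31*d(-5)*16 = -31*(-5 - 5)*16 = -31*(-10)*16 = 310*16 = 4960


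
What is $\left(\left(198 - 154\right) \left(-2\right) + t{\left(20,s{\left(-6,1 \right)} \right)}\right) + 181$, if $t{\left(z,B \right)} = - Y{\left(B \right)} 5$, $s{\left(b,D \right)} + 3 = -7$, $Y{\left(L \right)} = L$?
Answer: $143$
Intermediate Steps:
$s{\left(b,D \right)} = -10$ ($s{\left(b,D \right)} = -3 - 7 = -10$)
$t{\left(z,B \right)} = - 5 B$ ($t{\left(z,B \right)} = - B 5 = - 5 B$)
$\left(\left(198 - 154\right) \left(-2\right) + t{\left(20,s{\left(-6,1 \right)} \right)}\right) + 181 = \left(\left(198 - 154\right) \left(-2\right) - -50\right) + 181 = \left(\left(198 - 154\right) \left(-2\right) + 50\right) + 181 = \left(44 \left(-2\right) + 50\right) + 181 = \left(-88 + 50\right) + 181 = -38 + 181 = 143$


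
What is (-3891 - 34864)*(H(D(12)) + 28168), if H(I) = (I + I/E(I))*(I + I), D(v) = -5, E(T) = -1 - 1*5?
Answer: -3279796895/3 ≈ -1.0933e+9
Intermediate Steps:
E(T) = -6 (E(T) = -1 - 5 = -6)
H(I) = 5*I²/3 (H(I) = (I + I/(-6))*(I + I) = (I + I*(-⅙))*(2*I) = (I - I/6)*(2*I) = (5*I/6)*(2*I) = 5*I²/3)
(-3891 - 34864)*(H(D(12)) + 28168) = (-3891 - 34864)*((5/3)*(-5)² + 28168) = -38755*((5/3)*25 + 28168) = -38755*(125/3 + 28168) = -38755*84629/3 = -3279796895/3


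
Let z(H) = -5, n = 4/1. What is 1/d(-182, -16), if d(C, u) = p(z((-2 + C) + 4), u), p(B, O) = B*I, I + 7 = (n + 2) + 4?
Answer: -1/15 ≈ -0.066667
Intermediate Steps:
n = 4 (n = 4*1 = 4)
I = 3 (I = -7 + ((4 + 2) + 4) = -7 + (6 + 4) = -7 + 10 = 3)
p(B, O) = 3*B (p(B, O) = B*3 = 3*B)
d(C, u) = -15 (d(C, u) = 3*(-5) = -15)
1/d(-182, -16) = 1/(-15) = -1/15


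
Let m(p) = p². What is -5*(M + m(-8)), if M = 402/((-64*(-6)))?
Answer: -20815/64 ≈ -325.23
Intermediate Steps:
M = 67/64 (M = 402/384 = 402*(1/384) = 67/64 ≈ 1.0469)
-5*(M + m(-8)) = -5*(67/64 + (-8)²) = -5*(67/64 + 64) = -5*4163/64 = -20815/64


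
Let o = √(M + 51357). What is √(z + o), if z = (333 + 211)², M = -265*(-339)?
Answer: √(295936 + 6*√3922) ≈ 544.35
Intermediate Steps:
M = 89835
z = 295936 (z = 544² = 295936)
o = 6*√3922 (o = √(89835 + 51357) = √141192 = 6*√3922 ≈ 375.76)
√(z + o) = √(295936 + 6*√3922)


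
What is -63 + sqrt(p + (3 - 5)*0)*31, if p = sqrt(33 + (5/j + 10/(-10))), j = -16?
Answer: -63 + 31*3**(1/4)*sqrt(13)/2 ≈ 10.550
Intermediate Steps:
p = 13*sqrt(3)/4 (p = sqrt(33 + (5/(-16) + 10/(-10))) = sqrt(33 + (5*(-1/16) + 10*(-1/10))) = sqrt(33 + (-5/16 - 1)) = sqrt(33 - 21/16) = sqrt(507/16) = 13*sqrt(3)/4 ≈ 5.6292)
-63 + sqrt(p + (3 - 5)*0)*31 = -63 + sqrt(13*sqrt(3)/4 + (3 - 5)*0)*31 = -63 + sqrt(13*sqrt(3)/4 - 2*0)*31 = -63 + sqrt(13*sqrt(3)/4 + 0)*31 = -63 + sqrt(13*sqrt(3)/4)*31 = -63 + (3**(1/4)*(2*sqrt(13))/4)*31 = -63 + 31*3**(1/4)*sqrt(13)/2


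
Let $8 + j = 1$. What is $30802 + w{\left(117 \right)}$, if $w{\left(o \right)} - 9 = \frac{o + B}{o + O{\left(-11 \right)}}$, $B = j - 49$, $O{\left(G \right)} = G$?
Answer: $\frac{3266027}{106} \approx 30812.0$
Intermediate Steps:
$j = -7$ ($j = -8 + 1 = -7$)
$B = -56$ ($B = -7 - 49 = -56$)
$w{\left(o \right)} = 9 + \frac{-56 + o}{-11 + o}$ ($w{\left(o \right)} = 9 + \frac{o - 56}{o - 11} = 9 + \frac{-56 + o}{-11 + o}$)
$30802 + w{\left(117 \right)} = 30802 + \frac{5 \left(-31 + 2 \cdot 117\right)}{-11 + 117} = 30802 + \frac{5 \left(-31 + 234\right)}{106} = 30802 + 5 \cdot \frac{1}{106} \cdot 203 = 30802 + \frac{1015}{106} = \frac{3266027}{106}$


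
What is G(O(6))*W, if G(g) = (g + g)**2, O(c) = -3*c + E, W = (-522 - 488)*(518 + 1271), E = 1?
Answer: -2088764840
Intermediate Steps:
W = -1806890 (W = -1010*1789 = -1806890)
O(c) = 1 - 3*c (O(c) = -3*c + 1 = 1 - 3*c)
G(g) = 4*g**2 (G(g) = (2*g)**2 = 4*g**2)
G(O(6))*W = (4*(1 - 3*6)**2)*(-1806890) = (4*(1 - 18)**2)*(-1806890) = (4*(-17)**2)*(-1806890) = (4*289)*(-1806890) = 1156*(-1806890) = -2088764840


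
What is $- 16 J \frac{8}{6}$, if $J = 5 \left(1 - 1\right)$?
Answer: $0$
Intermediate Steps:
$J = 0$ ($J = 5 \cdot 0 = 0$)
$- 16 J \frac{8}{6} = \left(-16\right) 0 \cdot \frac{8}{6} = 0 \cdot 8 \cdot \frac{1}{6} = 0 \cdot \frac{4}{3} = 0$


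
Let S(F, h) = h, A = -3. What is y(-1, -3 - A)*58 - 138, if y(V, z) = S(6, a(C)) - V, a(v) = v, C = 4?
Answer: 152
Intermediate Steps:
y(V, z) = 4 - V
y(-1, -3 - A)*58 - 138 = (4 - 1*(-1))*58 - 138 = (4 + 1)*58 - 138 = 5*58 - 138 = 290 - 138 = 152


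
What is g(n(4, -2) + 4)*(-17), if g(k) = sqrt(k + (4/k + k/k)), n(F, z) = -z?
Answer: -17*sqrt(69)/3 ≈ -47.071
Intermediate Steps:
g(k) = sqrt(1 + k + 4/k) (g(k) = sqrt(k + (4/k + 1)) = sqrt(k + (1 + 4/k)) = sqrt(1 + k + 4/k))
g(n(4, -2) + 4)*(-17) = sqrt(1 + (-1*(-2) + 4) + 4/(-1*(-2) + 4))*(-17) = sqrt(1 + (2 + 4) + 4/(2 + 4))*(-17) = sqrt(1 + 6 + 4/6)*(-17) = sqrt(1 + 6 + 4*(1/6))*(-17) = sqrt(1 + 6 + 2/3)*(-17) = sqrt(23/3)*(-17) = (sqrt(69)/3)*(-17) = -17*sqrt(69)/3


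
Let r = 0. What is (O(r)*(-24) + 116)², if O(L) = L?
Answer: 13456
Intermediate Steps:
(O(r)*(-24) + 116)² = (0*(-24) + 116)² = (0 + 116)² = 116² = 13456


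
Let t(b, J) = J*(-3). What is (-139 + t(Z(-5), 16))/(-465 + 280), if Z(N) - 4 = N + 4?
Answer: 187/185 ≈ 1.0108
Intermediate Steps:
Z(N) = 8 + N (Z(N) = 4 + (N + 4) = 4 + (4 + N) = 8 + N)
t(b, J) = -3*J
(-139 + t(Z(-5), 16))/(-465 + 280) = (-139 - 3*16)/(-465 + 280) = (-139 - 48)/(-185) = -187*(-1/185) = 187/185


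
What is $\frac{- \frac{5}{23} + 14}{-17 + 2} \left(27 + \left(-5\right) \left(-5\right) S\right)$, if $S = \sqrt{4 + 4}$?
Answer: $- \frac{2853}{115} - \frac{3170 \sqrt{2}}{69} \approx -89.781$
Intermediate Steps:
$S = 2 \sqrt{2}$ ($S = \sqrt{8} = 2 \sqrt{2} \approx 2.8284$)
$\frac{- \frac{5}{23} + 14}{-17 + 2} \left(27 + \left(-5\right) \left(-5\right) S\right) = \frac{- \frac{5}{23} + 14}{-17 + 2} \left(27 + \left(-5\right) \left(-5\right) 2 \sqrt{2}\right) = \frac{\left(-5\right) \frac{1}{23} + 14}{-15} \left(27 + 25 \cdot 2 \sqrt{2}\right) = \left(- \frac{5}{23} + 14\right) \left(- \frac{1}{15}\right) \left(27 + 50 \sqrt{2}\right) = \frac{317}{23} \left(- \frac{1}{15}\right) \left(27 + 50 \sqrt{2}\right) = - \frac{317 \left(27 + 50 \sqrt{2}\right)}{345} = - \frac{2853}{115} - \frac{3170 \sqrt{2}}{69}$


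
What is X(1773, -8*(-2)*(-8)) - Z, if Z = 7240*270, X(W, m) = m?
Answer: -1954928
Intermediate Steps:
Z = 1954800
X(1773, -8*(-2)*(-8)) - Z = -8*(-2)*(-8) - 1*1954800 = 16*(-8) - 1954800 = -128 - 1954800 = -1954928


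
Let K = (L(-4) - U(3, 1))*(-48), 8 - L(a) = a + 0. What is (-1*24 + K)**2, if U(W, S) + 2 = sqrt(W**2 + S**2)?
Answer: 507456 - 66816*sqrt(10) ≈ 2.9617e+5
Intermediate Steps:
U(W, S) = -2 + sqrt(S**2 + W**2) (U(W, S) = -2 + sqrt(W**2 + S**2) = -2 + sqrt(S**2 + W**2))
L(a) = 8 - a (L(a) = 8 - (a + 0) = 8 - a)
K = -672 + 48*sqrt(10) (K = ((8 - 1*(-4)) - (-2 + sqrt(1**2 + 3**2)))*(-48) = ((8 + 4) - (-2 + sqrt(1 + 9)))*(-48) = (12 - (-2 + sqrt(10)))*(-48) = (12 + (2 - sqrt(10)))*(-48) = (14 - sqrt(10))*(-48) = -672 + 48*sqrt(10) ≈ -520.21)
(-1*24 + K)**2 = (-1*24 + (-672 + 48*sqrt(10)))**2 = (-24 + (-672 + 48*sqrt(10)))**2 = (-696 + 48*sqrt(10))**2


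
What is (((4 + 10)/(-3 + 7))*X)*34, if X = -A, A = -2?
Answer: 238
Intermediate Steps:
X = 2 (X = -1*(-2) = 2)
(((4 + 10)/(-3 + 7))*X)*34 = (((4 + 10)/(-3 + 7))*2)*34 = ((14/4)*2)*34 = ((14*(1/4))*2)*34 = ((7/2)*2)*34 = 7*34 = 238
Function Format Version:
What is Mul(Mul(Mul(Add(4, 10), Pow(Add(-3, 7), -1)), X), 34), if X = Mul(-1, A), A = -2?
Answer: 238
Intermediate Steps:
X = 2 (X = Mul(-1, -2) = 2)
Mul(Mul(Mul(Add(4, 10), Pow(Add(-3, 7), -1)), X), 34) = Mul(Mul(Mul(Add(4, 10), Pow(Add(-3, 7), -1)), 2), 34) = Mul(Mul(Mul(14, Pow(4, -1)), 2), 34) = Mul(Mul(Mul(14, Rational(1, 4)), 2), 34) = Mul(Mul(Rational(7, 2), 2), 34) = Mul(7, 34) = 238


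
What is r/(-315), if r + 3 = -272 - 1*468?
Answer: 743/315 ≈ 2.3587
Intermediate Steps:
r = -743 (r = -3 + (-272 - 1*468) = -3 + (-272 - 468) = -3 - 740 = -743)
r/(-315) = -743/(-315) = -743*(-1/315) = 743/315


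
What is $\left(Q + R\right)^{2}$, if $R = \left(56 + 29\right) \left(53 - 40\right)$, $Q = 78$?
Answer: $1399489$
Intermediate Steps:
$R = 1105$ ($R = 85 \cdot 13 = 1105$)
$\left(Q + R\right)^{2} = \left(78 + 1105\right)^{2} = 1183^{2} = 1399489$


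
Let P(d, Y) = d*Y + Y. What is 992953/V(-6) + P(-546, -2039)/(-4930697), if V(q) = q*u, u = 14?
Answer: -4896043723661/414178548 ≈ -11821.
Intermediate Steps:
P(d, Y) = Y + Y*d (P(d, Y) = Y*d + Y = Y + Y*d)
V(q) = 14*q (V(q) = q*14 = 14*q)
992953/V(-6) + P(-546, -2039)/(-4930697) = 992953/((14*(-6))) - 2039*(1 - 546)/(-4930697) = 992953/(-84) - 2039*(-545)*(-1/4930697) = 992953*(-1/84) + 1111255*(-1/4930697) = -992953/84 - 1111255/4930697 = -4896043723661/414178548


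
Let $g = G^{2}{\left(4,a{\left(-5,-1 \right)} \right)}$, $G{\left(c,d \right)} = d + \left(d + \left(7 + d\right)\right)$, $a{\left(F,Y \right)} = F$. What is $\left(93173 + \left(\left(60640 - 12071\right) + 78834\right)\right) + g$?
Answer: $220640$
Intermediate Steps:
$G{\left(c,d \right)} = 7 + 3 d$ ($G{\left(c,d \right)} = d + \left(7 + 2 d\right) = 7 + 3 d$)
$g = 64$ ($g = \left(7 + 3 \left(-5\right)\right)^{2} = \left(7 - 15\right)^{2} = \left(-8\right)^{2} = 64$)
$\left(93173 + \left(\left(60640 - 12071\right) + 78834\right)\right) + g = \left(93173 + \left(\left(60640 - 12071\right) + 78834\right)\right) + 64 = \left(93173 + \left(48569 + 78834\right)\right) + 64 = \left(93173 + 127403\right) + 64 = 220576 + 64 = 220640$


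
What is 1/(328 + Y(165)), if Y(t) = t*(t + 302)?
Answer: 1/77383 ≈ 1.2923e-5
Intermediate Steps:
Y(t) = t*(302 + t)
1/(328 + Y(165)) = 1/(328 + 165*(302 + 165)) = 1/(328 + 165*467) = 1/(328 + 77055) = 1/77383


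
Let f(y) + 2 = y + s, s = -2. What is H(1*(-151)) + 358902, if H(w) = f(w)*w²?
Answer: -3175253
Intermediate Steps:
f(y) = -4 + y (f(y) = -2 + (y - 2) = -2 + (-2 + y) = -4 + y)
H(w) = w²*(-4 + w) (H(w) = (-4 + w)*w² = w²*(-4 + w))
H(1*(-151)) + 358902 = (1*(-151))²*(-4 + 1*(-151)) + 358902 = (-151)²*(-4 - 151) + 358902 = 22801*(-155) + 358902 = -3534155 + 358902 = -3175253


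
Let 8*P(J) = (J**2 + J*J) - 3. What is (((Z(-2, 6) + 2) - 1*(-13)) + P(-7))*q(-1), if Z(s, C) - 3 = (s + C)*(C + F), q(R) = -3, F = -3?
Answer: -1005/8 ≈ -125.63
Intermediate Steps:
P(J) = -3/8 + J**2/4 (P(J) = ((J**2 + J*J) - 3)/8 = ((J**2 + J**2) - 3)/8 = (2*J**2 - 3)/8 = (-3 + 2*J**2)/8 = -3/8 + J**2/4)
Z(s, C) = 3 + (-3 + C)*(C + s) (Z(s, C) = 3 + (s + C)*(C - 3) = 3 + (C + s)*(-3 + C) = 3 + (-3 + C)*(C + s))
(((Z(-2, 6) + 2) - 1*(-13)) + P(-7))*q(-1) = ((((3 + 6**2 - 3*6 - 3*(-2) + 6*(-2)) + 2) - 1*(-13)) + (-3/8 + (1/4)*(-7)**2))*(-3) = ((((3 + 36 - 18 + 6 - 12) + 2) + 13) + (-3/8 + (1/4)*49))*(-3) = (((15 + 2) + 13) + (-3/8 + 49/4))*(-3) = ((17 + 13) + 95/8)*(-3) = (30 + 95/8)*(-3) = (335/8)*(-3) = -1005/8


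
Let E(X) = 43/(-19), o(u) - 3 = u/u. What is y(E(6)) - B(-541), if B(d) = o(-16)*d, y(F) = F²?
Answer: 783053/361 ≈ 2169.1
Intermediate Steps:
o(u) = 4 (o(u) = 3 + u/u = 3 + 1 = 4)
E(X) = -43/19 (E(X) = 43*(-1/19) = -43/19)
B(d) = 4*d
y(E(6)) - B(-541) = (-43/19)² - 4*(-541) = 1849/361 - 1*(-2164) = 1849/361 + 2164 = 783053/361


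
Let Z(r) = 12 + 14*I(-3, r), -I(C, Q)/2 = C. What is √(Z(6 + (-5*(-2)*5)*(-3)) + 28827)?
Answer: √28923 ≈ 170.07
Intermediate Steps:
I(C, Q) = -2*C
Z(r) = 96 (Z(r) = 12 + 14*(-2*(-3)) = 12 + 14*6 = 12 + 84 = 96)
√(Z(6 + (-5*(-2)*5)*(-3)) + 28827) = √(96 + 28827) = √28923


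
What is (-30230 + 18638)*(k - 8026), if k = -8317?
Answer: 189448056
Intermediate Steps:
(-30230 + 18638)*(k - 8026) = (-30230 + 18638)*(-8317 - 8026) = -11592*(-16343) = 189448056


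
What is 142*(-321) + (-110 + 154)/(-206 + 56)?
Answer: -3418672/75 ≈ -45582.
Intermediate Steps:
142*(-321) + (-110 + 154)/(-206 + 56) = -45582 + 44/(-150) = -45582 + 44*(-1/150) = -45582 - 22/75 = -3418672/75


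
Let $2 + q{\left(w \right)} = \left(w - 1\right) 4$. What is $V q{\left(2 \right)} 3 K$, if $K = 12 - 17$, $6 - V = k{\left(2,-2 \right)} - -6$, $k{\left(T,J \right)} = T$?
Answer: $60$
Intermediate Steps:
$q{\left(w \right)} = -6 + 4 w$ ($q{\left(w \right)} = -2 + \left(w - 1\right) 4 = -2 + \left(-1 + w\right) 4 = -2 + \left(-4 + 4 w\right) = -6 + 4 w$)
$V = -2$ ($V = 6 - \left(2 - -6\right) = 6 - \left(2 + 6\right) = 6 - 8 = -2$)
$K = -5$
$V q{\left(2 \right)} 3 K = - 2 \left(-6 + 4 \cdot 2\right) 3 \left(-5\right) = - 2 \left(-6 + 8\right) 3 \left(-5\right) = \left(-2\right) 2 \cdot 3 \left(-5\right) = \left(-4\right) 3 \left(-5\right) = \left(-12\right) \left(-5\right) = 60$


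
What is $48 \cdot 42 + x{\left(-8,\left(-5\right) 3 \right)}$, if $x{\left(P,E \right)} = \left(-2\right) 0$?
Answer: $2016$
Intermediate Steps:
$x{\left(P,E \right)} = 0$
$48 \cdot 42 + x{\left(-8,\left(-5\right) 3 \right)} = 48 \cdot 42 + 0 = 2016 + 0 = 2016$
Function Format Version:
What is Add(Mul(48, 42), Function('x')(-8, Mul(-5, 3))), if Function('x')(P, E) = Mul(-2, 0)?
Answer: 2016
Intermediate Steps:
Function('x')(P, E) = 0
Add(Mul(48, 42), Function('x')(-8, Mul(-5, 3))) = Add(Mul(48, 42), 0) = Add(2016, 0) = 2016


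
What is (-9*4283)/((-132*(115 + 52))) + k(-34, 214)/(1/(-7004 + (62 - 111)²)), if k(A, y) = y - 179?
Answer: -1183786691/7348 ≈ -1.6110e+5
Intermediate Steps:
k(A, y) = -179 + y
(-9*4283)/((-132*(115 + 52))) + k(-34, 214)/(1/(-7004 + (62 - 111)²)) = (-9*4283)/((-132*(115 + 52))) + (-179 + 214)/(1/(-7004 + (62 - 111)²)) = -38547/((-132*167)) + 35/(1/(-7004 + (-49)²)) = -38547/(-22044) + 35/(1/(-7004 + 2401)) = -38547*(-1/22044) + 35/(1/(-4603)) = 12849/7348 + 35/(-1/4603) = 12849/7348 + 35*(-4603) = 12849/7348 - 161105 = -1183786691/7348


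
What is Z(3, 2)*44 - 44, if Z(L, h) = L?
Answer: 88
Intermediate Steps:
Z(3, 2)*44 - 44 = 3*44 - 44 = 132 - 44 = 88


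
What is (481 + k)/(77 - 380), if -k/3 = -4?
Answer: -493/303 ≈ -1.6271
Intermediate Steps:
k = 12 (k = -3*(-4) = 12)
(481 + k)/(77 - 380) = (481 + 12)/(77 - 380) = 493/(-303) = 493*(-1/303) = -493/303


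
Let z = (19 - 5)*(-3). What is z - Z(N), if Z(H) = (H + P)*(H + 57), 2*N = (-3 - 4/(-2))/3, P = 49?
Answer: -101425/36 ≈ -2817.4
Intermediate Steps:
z = -42 (z = 14*(-3) = -42)
N = -⅙ (N = ((-3 - 4/(-2))/3)/2 = ((-3 - 4*(-½))/3)/2 = ((-3 + 2)/3)/2 = ((⅓)*(-1))/2 = (½)*(-⅓) = -⅙ ≈ -0.16667)
Z(H) = (49 + H)*(57 + H) (Z(H) = (H + 49)*(H + 57) = (49 + H)*(57 + H))
z - Z(N) = -42 - (2793 + (-⅙)² + 106*(-⅙)) = -42 - (2793 + 1/36 - 53/3) = -42 - 1*99913/36 = -42 - 99913/36 = -101425/36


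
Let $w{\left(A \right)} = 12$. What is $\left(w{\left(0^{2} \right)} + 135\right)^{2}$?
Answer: $21609$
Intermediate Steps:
$\left(w{\left(0^{2} \right)} + 135\right)^{2} = \left(12 + 135\right)^{2} = 147^{2} = 21609$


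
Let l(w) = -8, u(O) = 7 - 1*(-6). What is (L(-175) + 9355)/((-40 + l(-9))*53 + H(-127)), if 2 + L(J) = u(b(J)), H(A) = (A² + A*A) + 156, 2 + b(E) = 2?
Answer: 4683/14935 ≈ 0.31356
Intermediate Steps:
b(E) = 0 (b(E) = -2 + 2 = 0)
u(O) = 13 (u(O) = 7 + 6 = 13)
H(A) = 156 + 2*A² (H(A) = (A² + A²) + 156 = 2*A² + 156 = 156 + 2*A²)
L(J) = 11 (L(J) = -2 + 13 = 11)
(L(-175) + 9355)/((-40 + l(-9))*53 + H(-127)) = (11 + 9355)/((-40 - 8)*53 + (156 + 2*(-127)²)) = 9366/(-48*53 + (156 + 2*16129)) = 9366/(-2544 + (156 + 32258)) = 9366/(-2544 + 32414) = 9366/29870 = 9366*(1/29870) = 4683/14935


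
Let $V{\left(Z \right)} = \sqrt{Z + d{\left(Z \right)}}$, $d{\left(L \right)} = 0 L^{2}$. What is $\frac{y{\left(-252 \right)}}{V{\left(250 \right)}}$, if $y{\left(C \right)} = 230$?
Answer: $\frac{23 \sqrt{10}}{5} \approx 14.546$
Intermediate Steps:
$d{\left(L \right)} = 0$
$V{\left(Z \right)} = \sqrt{Z}$ ($V{\left(Z \right)} = \sqrt{Z + 0} = \sqrt{Z}$)
$\frac{y{\left(-252 \right)}}{V{\left(250 \right)}} = \frac{230}{\sqrt{250}} = \frac{230}{5 \sqrt{10}} = 230 \frac{\sqrt{10}}{50} = \frac{23 \sqrt{10}}{5}$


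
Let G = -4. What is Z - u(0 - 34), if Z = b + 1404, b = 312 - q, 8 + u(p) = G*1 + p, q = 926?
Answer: 836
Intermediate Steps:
u(p) = -12 + p (u(p) = -8 + (-4*1 + p) = -8 + (-4 + p) = -12 + p)
b = -614 (b = 312 - 1*926 = 312 - 926 = -614)
Z = 790 (Z = -614 + 1404 = 790)
Z - u(0 - 34) = 790 - (-12 + (0 - 34)) = 790 - (-12 - 34) = 790 - 1*(-46) = 790 + 46 = 836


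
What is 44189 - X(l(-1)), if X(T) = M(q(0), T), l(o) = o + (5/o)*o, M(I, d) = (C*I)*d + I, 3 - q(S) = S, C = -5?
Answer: 44246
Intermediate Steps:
q(S) = 3 - S
M(I, d) = I - 5*I*d (M(I, d) = (-5*I)*d + I = -5*I*d + I = I - 5*I*d)
l(o) = 5 + o (l(o) = o + 5 = 5 + o)
X(T) = 3 - 15*T (X(T) = (3 - 1*0)*(1 - 5*T) = (3 + 0)*(1 - 5*T) = 3*(1 - 5*T) = 3 - 15*T)
44189 - X(l(-1)) = 44189 - (3 - 15*(5 - 1)) = 44189 - (3 - 15*4) = 44189 - (3 - 60) = 44189 - 1*(-57) = 44189 + 57 = 44246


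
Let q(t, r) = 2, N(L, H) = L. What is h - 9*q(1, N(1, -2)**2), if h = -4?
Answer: -22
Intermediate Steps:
h - 9*q(1, N(1, -2)**2) = -4 - 9*2 = -4 - 18 = -22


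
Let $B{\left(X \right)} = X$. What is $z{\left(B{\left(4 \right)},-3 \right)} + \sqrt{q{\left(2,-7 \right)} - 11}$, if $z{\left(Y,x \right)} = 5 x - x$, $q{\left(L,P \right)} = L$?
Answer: $-12 + 3 i \approx -12.0 + 3.0 i$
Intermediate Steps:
$z{\left(Y,x \right)} = 4 x$
$z{\left(B{\left(4 \right)},-3 \right)} + \sqrt{q{\left(2,-7 \right)} - 11} = 4 \left(-3\right) + \sqrt{2 - 11} = -12 + \sqrt{-9} = -12 + 3 i$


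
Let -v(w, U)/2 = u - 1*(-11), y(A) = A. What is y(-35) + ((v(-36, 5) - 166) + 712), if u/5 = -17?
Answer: 659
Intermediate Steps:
u = -85 (u = 5*(-17) = -85)
v(w, U) = 148 (v(w, U) = -2*(-85 - 1*(-11)) = -2*(-85 + 11) = -2*(-74) = 148)
y(-35) + ((v(-36, 5) - 166) + 712) = -35 + ((148 - 166) + 712) = -35 + (-18 + 712) = -35 + 694 = 659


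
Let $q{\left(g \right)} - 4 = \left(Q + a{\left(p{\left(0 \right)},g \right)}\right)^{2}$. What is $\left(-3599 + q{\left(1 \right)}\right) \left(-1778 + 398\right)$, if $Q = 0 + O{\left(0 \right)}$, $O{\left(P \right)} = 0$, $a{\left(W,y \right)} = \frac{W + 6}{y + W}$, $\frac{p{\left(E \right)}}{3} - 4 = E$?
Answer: $\frac{837978780}{169} \approx 4.9585 \cdot 10^{6}$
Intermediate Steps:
$p{\left(E \right)} = 12 + 3 E$
$a{\left(W,y \right)} = \frac{6 + W}{W + y}$
$Q = 0$ ($Q = 0 + 0 = 0$)
$q{\left(g \right)} = 4 + \frac{324}{\left(12 + g\right)^{2}}$ ($q{\left(g \right)} = 4 + \left(0 + \frac{6 + \left(12 + 3 \cdot 0\right)}{\left(12 + 3 \cdot 0\right) + g}\right)^{2} = 4 + \left(0 + \frac{6 + \left(12 + 0\right)}{\left(12 + 0\right) + g}\right)^{2} = 4 + \left(0 + \frac{6 + 12}{12 + g}\right)^{2} = 4 + \left(0 + \frac{1}{12 + g} 18\right)^{2} = 4 + \left(0 + \frac{18}{12 + g}\right)^{2} = 4 + \left(\frac{18}{12 + g}\right)^{2} = 4 + \frac{324}{\left(12 + g\right)^{2}}$)
$\left(-3599 + q{\left(1 \right)}\right) \left(-1778 + 398\right) = \left(-3599 + \left(4 + \frac{324}{\left(12 + 1\right)^{2}}\right)\right) \left(-1778 + 398\right) = \left(-3599 + \left(4 + \frac{324}{169}\right)\right) \left(-1380\right) = \left(-3599 + \frac{1000}{169}\right) \left(-1380\right) = \left(- \frac{607231}{169}\right) \left(-1380\right) = \frac{837978780}{169}$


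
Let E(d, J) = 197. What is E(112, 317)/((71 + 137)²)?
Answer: 197/43264 ≈ 0.0045534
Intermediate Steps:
E(112, 317)/((71 + 137)²) = 197/((71 + 137)²) = 197/(208²) = 197/43264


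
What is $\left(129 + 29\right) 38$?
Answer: $6004$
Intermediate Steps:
$\left(129 + 29\right) 38 = 158 \cdot 38 = 6004$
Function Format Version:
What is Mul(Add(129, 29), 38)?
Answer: 6004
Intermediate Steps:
Mul(Add(129, 29), 38) = Mul(158, 38) = 6004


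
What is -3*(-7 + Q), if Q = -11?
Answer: 54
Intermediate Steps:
-3*(-7 + Q) = -3*(-7 - 11) = -3*(-18) = 54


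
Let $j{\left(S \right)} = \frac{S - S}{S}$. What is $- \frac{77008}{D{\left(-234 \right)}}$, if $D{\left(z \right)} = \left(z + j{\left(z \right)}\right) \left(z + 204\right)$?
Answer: $- \frac{19252}{1755} \approx -10.97$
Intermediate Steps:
$j{\left(S \right)} = 0$ ($j{\left(S \right)} = \frac{0}{S} = 0$)
$D{\left(z \right)} = z \left(204 + z\right)$ ($D{\left(z \right)} = \left(z + 0\right) \left(z + 204\right) = z \left(204 + z\right)$)
$- \frac{77008}{D{\left(-234 \right)}} = - \frac{77008}{\left(-234\right) \left(204 - 234\right)} = - \frac{77008}{\left(-234\right) \left(-30\right)} = - \frac{77008}{7020} = \left(-77008\right) \frac{1}{7020} = - \frac{19252}{1755}$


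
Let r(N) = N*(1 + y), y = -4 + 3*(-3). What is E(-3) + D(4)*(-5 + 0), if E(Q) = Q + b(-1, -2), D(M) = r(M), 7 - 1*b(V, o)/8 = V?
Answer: 301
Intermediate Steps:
y = -13 (y = -4 - 9 = -13)
b(V, o) = 56 - 8*V
r(N) = -12*N (r(N) = N*(1 - 13) = N*(-12) = -12*N)
D(M) = -12*M
E(Q) = 64 + Q (E(Q) = Q + (56 - 8*(-1)) = Q + (56 + 8) = Q + 64 = 64 + Q)
E(-3) + D(4)*(-5 + 0) = (64 - 3) + (-12*4)*(-5 + 0) = 61 - 48*(-5) = 61 + 240 = 301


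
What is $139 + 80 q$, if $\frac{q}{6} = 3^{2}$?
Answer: $4459$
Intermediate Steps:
$q = 54$ ($q = 6 \cdot 3^{2} = 6 \cdot 9 = 54$)
$139 + 80 q = 139 + 80 \cdot 54 = 139 + 4320 = 4459$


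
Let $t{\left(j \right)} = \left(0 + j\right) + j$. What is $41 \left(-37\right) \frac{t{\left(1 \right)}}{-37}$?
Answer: $82$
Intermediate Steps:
$t{\left(j \right)} = 2 j$ ($t{\left(j \right)} = j + j = 2 j$)
$41 \left(-37\right) \frac{t{\left(1 \right)}}{-37} = 41 \left(-37\right) \frac{2 \cdot 1}{-37} = - 1517 \cdot 2 \left(- \frac{1}{37}\right) = \left(-1517\right) \left(- \frac{2}{37}\right) = 82$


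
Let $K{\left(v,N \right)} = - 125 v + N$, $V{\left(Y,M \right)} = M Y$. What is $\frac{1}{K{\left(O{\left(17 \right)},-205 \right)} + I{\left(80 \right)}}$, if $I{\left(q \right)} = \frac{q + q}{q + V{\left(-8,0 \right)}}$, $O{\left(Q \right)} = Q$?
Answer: $- \frac{1}{2328} \approx -0.00042955$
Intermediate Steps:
$K{\left(v,N \right)} = N - 125 v$
$I{\left(q \right)} = 2$ ($I{\left(q \right)} = \frac{q + q}{q + 0 \left(-8\right)} = \frac{2 q}{q + 0} = \frac{2 q}{q} = 2$)
$\frac{1}{K{\left(O{\left(17 \right)},-205 \right)} + I{\left(80 \right)}} = \frac{1}{\left(-205 - 2125\right) + 2} = \frac{1}{-2330 + 2} = \frac{1}{-2328} = - \frac{1}{2328}$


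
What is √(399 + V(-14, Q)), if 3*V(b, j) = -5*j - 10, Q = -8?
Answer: √409 ≈ 20.224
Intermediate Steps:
V(b, j) = -10/3 - 5*j/3 (V(b, j) = (-5*j - 10)/3 = (-10 - 5*j)/3 = -10/3 - 5*j/3)
√(399 + V(-14, Q)) = √(399 + (-10/3 - 5/3*(-8))) = √(399 + (-10/3 + 40/3)) = √(399 + 10) = √409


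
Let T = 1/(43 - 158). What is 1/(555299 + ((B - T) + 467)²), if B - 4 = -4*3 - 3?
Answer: 13225/10093887756 ≈ 1.3102e-6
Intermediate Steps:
B = -11 (B = 4 + (-4*3 - 3) = 4 + (-12 - 3) = 4 - 15 = -11)
T = -1/115 (T = 1/(-115) = -1/115 ≈ -0.0086956)
1/(555299 + ((B - T) + 467)²) = 1/(555299 + ((-11 - 1*(-1/115)) + 467)²) = 1/(555299 + ((-11 + 1/115) + 467)²) = 1/(555299 + (-1264/115 + 467)²) = 1/(555299 + (52441/115)²) = 1/(555299 + 2750058481/13225) = 1/(10093887756/13225) = 13225/10093887756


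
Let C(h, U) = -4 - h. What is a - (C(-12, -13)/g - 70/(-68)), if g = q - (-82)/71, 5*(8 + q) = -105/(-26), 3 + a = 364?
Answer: 136905767/378930 ≈ 361.30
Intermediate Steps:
a = 361 (a = -3 + 364 = 361)
q = -187/26 (q = -8 + (-105/(-26))/5 = -8 + (-105*(-1/26))/5 = -8 + (1/5)*(105/26) = -8 + 21/26 = -187/26 ≈ -7.1923)
g = -11145/1846 (g = -187/26 - (-82)/71 = -187/26 - 1*(-82/71) = -187/26 + 82/71 = -11145/1846 ≈ -6.0374)
a - (C(-12, -13)/g - 70/(-68)) = 361 - ((-4 - 1*(-12))/(-11145/1846) - 70/(-68)) = 361 - ((-4 + 12)*(-1846/11145) - 70*(-1/68)) = 361 - (8*(-1846/11145) + 35/34) = 361 - (-14768/11145 + 35/34) = 361 - 1*(-112037/378930) = 361 + 112037/378930 = 136905767/378930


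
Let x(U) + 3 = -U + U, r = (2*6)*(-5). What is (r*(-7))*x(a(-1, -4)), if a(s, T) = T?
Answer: -1260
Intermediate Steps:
r = -60 (r = 12*(-5) = -60)
x(U) = -3 (x(U) = -3 + (-U + U) = -3 + 0 = -3)
(r*(-7))*x(a(-1, -4)) = -60*(-7)*(-3) = 420*(-3) = -1260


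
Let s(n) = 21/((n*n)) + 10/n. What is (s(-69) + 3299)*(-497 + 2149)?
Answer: 8648699080/1587 ≈ 5.4497e+6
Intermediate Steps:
s(n) = 10/n + 21/n² (s(n) = 21/(n²) + 10/n = 21/n² + 10/n = 10/n + 21/n²)
(s(-69) + 3299)*(-497 + 2149) = ((21 + 10*(-69))/(-69)² + 3299)*(-497 + 2149) = ((21 - 690)/4761 + 3299)*1652 = ((1/4761)*(-669) + 3299)*1652 = (-223/1587 + 3299)*1652 = (5235290/1587)*1652 = 8648699080/1587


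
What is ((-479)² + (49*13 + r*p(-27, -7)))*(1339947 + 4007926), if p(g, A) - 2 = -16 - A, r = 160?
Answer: 1224438306334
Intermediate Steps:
p(g, A) = -14 - A (p(g, A) = 2 + (-16 - A) = -14 - A)
((-479)² + (49*13 + r*p(-27, -7)))*(1339947 + 4007926) = ((-479)² + (49*13 + 160*(-14 - 1*(-7))))*(1339947 + 4007926) = (229441 + (637 + 160*(-14 + 7)))*5347873 = (229441 + (637 + 160*(-7)))*5347873 = (229441 + (637 - 1120))*5347873 = (229441 - 483)*5347873 = 228958*5347873 = 1224438306334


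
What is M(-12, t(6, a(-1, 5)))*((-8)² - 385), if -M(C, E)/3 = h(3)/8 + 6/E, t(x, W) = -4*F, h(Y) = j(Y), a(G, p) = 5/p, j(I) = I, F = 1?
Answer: -8667/8 ≈ -1083.4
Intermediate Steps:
h(Y) = Y
t(x, W) = -4 (t(x, W) = -4*1 = -4)
M(C, E) = -9/8 - 18/E (M(C, E) = -3*(3/8 + 6/E) = -9/8 - 18/E)
M(-12, t(6, a(-1, 5)))*((-8)² - 385) = (-9/8 - 18/(-4))*((-8)² - 385) = (-9/8 - 18*(-¼))*(64 - 385) = (-9/8 + 9/2)*(-321) = (27/8)*(-321) = -8667/8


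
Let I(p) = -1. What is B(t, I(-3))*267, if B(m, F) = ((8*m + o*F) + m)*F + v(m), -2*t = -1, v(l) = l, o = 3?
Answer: -267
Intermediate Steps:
t = ½ (t = -½*(-1) = ½ ≈ 0.50000)
B(m, F) = m + F*(3*F + 9*m) (B(m, F) = ((8*m + 3*F) + m)*F + m = ((3*F + 8*m) + m)*F + m = (3*F + 9*m)*F + m = F*(3*F + 9*m) + m = m + F*(3*F + 9*m))
B(t, I(-3))*267 = (½ + 3*(-1)² + 9*(-1)*(½))*267 = (½ + 3*1 - 9/2)*267 = (½ + 3 - 9/2)*267 = -1*267 = -267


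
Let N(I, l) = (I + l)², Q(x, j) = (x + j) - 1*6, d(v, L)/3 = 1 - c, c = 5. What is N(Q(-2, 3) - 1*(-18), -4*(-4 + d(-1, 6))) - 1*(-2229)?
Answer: 8158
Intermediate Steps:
d(v, L) = -12 (d(v, L) = 3*(1 - 1*5) = 3*(1 - 5) = 3*(-4) = -12)
Q(x, j) = -6 + j + x (Q(x, j) = (j + x) - 6 = -6 + j + x)
N(Q(-2, 3) - 1*(-18), -4*(-4 + d(-1, 6))) - 1*(-2229) = (((-6 + 3 - 2) - 1*(-18)) - 4*(-4 - 12))² - 1*(-2229) = ((-5 + 18) - 4*(-16))² + 2229 = (13 + 64)² + 2229 = 77² + 2229 = 5929 + 2229 = 8158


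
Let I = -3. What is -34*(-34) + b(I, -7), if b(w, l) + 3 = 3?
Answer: 1156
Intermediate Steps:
b(w, l) = 0 (b(w, l) = -3 + 3 = 0)
-34*(-34) + b(I, -7) = -34*(-34) + 0 = 1156 + 0 = 1156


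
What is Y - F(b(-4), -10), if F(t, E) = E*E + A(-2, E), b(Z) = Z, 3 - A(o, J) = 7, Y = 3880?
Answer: 3784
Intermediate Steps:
A(o, J) = -4 (A(o, J) = 3 - 1*7 = 3 - 7 = -4)
F(t, E) = -4 + E² (F(t, E) = E*E - 4 = E² - 4 = -4 + E²)
Y - F(b(-4), -10) = 3880 - (-4 + (-10)²) = 3880 - (-4 + 100) = 3880 - 1*96 = 3880 - 96 = 3784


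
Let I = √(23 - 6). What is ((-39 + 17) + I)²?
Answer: (-22 + √17)² ≈ 319.58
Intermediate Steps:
I = √17 ≈ 4.1231
((-39 + 17) + I)² = ((-39 + 17) + √17)² = (-22 + √17)²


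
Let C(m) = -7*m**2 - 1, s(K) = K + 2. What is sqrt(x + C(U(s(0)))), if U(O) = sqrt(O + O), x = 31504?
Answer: 5*sqrt(1259) ≈ 177.41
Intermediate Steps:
s(K) = 2 + K
U(O) = sqrt(2)*sqrt(O) (U(O) = sqrt(2*O) = sqrt(2)*sqrt(O))
C(m) = -1 - 7*m**2
sqrt(x + C(U(s(0)))) = sqrt(31504 + (-1 - 7*(sqrt(2)*sqrt(2 + 0))**2)) = sqrt(31504 + (-1 - 7*(sqrt(2)*sqrt(2))**2)) = sqrt(31504 + (-1 - 7*2**2)) = sqrt(31504 + (-1 - 7*4)) = sqrt(31504 + (-1 - 28)) = sqrt(31504 - 29) = sqrt(31475) = 5*sqrt(1259)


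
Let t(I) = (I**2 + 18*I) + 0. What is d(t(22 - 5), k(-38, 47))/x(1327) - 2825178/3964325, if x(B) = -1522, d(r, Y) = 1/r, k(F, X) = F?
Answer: -511691381869/718010615350 ≈ -0.71265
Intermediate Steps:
t(I) = I**2 + 18*I
d(t(22 - 5), k(-38, 47))/x(1327) - 2825178/3964325 = 1/(((22 - 5)*(18 + (22 - 5)))*(-1522)) - 2825178/3964325 = -1/1522/(17*(18 + 17)) - 2825178*1/3964325 = -1/1522/(17*35) - 2825178/3964325 = -1/1522/595 - 2825178/3964325 = (1/595)*(-1/1522) - 2825178/3964325 = -1/905590 - 2825178/3964325 = -511691381869/718010615350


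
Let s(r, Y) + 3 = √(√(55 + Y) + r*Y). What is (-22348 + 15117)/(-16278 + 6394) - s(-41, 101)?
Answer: 5269/1412 - √(-4141 + 2*√39) ≈ 3.7316 - 64.254*I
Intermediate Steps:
s(r, Y) = -3 + √(√(55 + Y) + Y*r) (s(r, Y) = -3 + √(√(55 + Y) + r*Y) = -3 + √(√(55 + Y) + Y*r))
(-22348 + 15117)/(-16278 + 6394) - s(-41, 101) = (-22348 + 15117)/(-16278 + 6394) - (-3 + √(√(55 + 101) + 101*(-41))) = -7231/(-9884) - (-3 + √(√156 - 4141)) = -7231*(-1/9884) - (-3 + √(2*√39 - 4141)) = 1033/1412 - (-3 + √(-4141 + 2*√39)) = 1033/1412 + (3 - √(-4141 + 2*√39)) = 5269/1412 - √(-4141 + 2*√39)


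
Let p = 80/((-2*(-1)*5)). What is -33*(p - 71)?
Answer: 2079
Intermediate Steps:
p = 8 (p = 80/((2*5)) = 80/10 = 80*(1/10) = 8)
-33*(p - 71) = -33*(8 - 71) = -33*(-63) = 2079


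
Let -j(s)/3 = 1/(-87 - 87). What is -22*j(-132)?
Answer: -11/29 ≈ -0.37931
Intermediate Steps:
j(s) = 1/58 (j(s) = -3/(-87 - 87) = -3/(-174) = -3*(-1/174) = 1/58)
-22*j(-132) = -22*1/58 = -11/29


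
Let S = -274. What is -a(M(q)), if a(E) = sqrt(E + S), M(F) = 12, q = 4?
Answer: -I*sqrt(262) ≈ -16.186*I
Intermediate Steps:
a(E) = sqrt(-274 + E) (a(E) = sqrt(E - 274) = sqrt(-274 + E))
-a(M(q)) = -sqrt(-274 + 12) = -sqrt(-262) = -I*sqrt(262)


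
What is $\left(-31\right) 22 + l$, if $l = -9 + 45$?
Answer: $-646$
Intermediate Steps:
$l = 36$
$\left(-31\right) 22 + l = \left(-31\right) 22 + 36 = -682 + 36 = -646$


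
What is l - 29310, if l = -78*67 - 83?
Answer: -34619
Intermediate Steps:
l = -5309 (l = -5226 - 83 = -5309)
l - 29310 = -5309 - 29310 = -34619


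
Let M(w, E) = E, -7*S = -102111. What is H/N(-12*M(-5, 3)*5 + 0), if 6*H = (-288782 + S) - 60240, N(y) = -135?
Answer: 2341043/5670 ≈ 412.88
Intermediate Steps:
S = 102111/7 (S = -1/7*(-102111) = 102111/7 ≈ 14587.)
H = -2341043/42 (H = ((-288782 + 102111/7) - 60240)/6 = (-1919363/7 - 60240)/6 = (1/6)*(-2341043/7) = -2341043/42 ≈ -55739.)
H/N(-12*M(-5, 3)*5 + 0) = -2341043/42/(-135) = -2341043/42*(-1/135) = 2341043/5670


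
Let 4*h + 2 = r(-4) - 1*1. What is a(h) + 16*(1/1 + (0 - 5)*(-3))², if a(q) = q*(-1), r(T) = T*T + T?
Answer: 16375/4 ≈ 4093.8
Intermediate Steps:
r(T) = T + T² (r(T) = T² + T = T + T²)
h = 9/4 (h = -½ + (-4*(1 - 4) - 1*1)/4 = -½ + (-4*(-3) - 1)/4 = -½ + (12 - 1)/4 = -½ + (¼)*11 = -½ + 11/4 = 9/4 ≈ 2.2500)
a(q) = -q
a(h) + 16*(1/1 + (0 - 5)*(-3))² = -1*9/4 + 16*(1/1 + (0 - 5)*(-3))² = -9/4 + 16*(1 - 5*(-3))² = -9/4 + 16*(1 + 15)² = -9/4 + 16*16² = -9/4 + 16*256 = -9/4 + 4096 = 16375/4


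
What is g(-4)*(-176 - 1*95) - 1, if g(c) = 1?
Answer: -272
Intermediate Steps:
g(-4)*(-176 - 1*95) - 1 = 1*(-176 - 1*95) - 1 = 1*(-176 - 95) - 1 = 1*(-271) - 1 = -271 - 1 = -272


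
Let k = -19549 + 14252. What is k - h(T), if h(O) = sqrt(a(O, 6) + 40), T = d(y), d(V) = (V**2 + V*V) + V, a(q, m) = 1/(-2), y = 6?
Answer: -5297 - sqrt(158)/2 ≈ -5303.3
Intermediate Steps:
a(q, m) = -1/2
d(V) = V + 2*V**2 (d(V) = (V**2 + V**2) + V = 2*V**2 + V = V + 2*V**2)
T = 78 (T = 6*(1 + 2*6) = 6*(1 + 12) = 6*13 = 78)
h(O) = sqrt(158)/2 (h(O) = sqrt(-1/2 + 40) = sqrt(79/2) = sqrt(158)/2)
k = -5297
k - h(T) = -5297 - sqrt(158)/2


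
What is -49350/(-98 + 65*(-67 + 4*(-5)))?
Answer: 49350/5753 ≈ 8.5781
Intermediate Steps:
-49350/(-98 + 65*(-67 + 4*(-5))) = -49350/(-98 + 65*(-67 - 20)) = -49350/(-98 + 65*(-87)) = -49350/(-98 - 5655) = -49350/(-5753) = -49350*(-1/5753) = 49350/5753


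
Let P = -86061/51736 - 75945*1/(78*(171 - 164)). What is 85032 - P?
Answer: 400991295203/4707976 ≈ 85173.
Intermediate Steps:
P = -662679971/4707976 (P = -86061*1/51736 - 75945/(7*78) = -86061/51736 - 75945/546 = -86061/51736 - 75945*1/546 = -86061/51736 - 25315/182 = -662679971/4707976 ≈ -140.76)
85032 - P = 85032 - 1*(-662679971/4707976) = 85032 + 662679971/4707976 = 400991295203/4707976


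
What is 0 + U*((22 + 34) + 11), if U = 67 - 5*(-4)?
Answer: 5829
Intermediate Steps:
U = 87 (U = 67 + 20 = 87)
0 + U*((22 + 34) + 11) = 0 + 87*((22 + 34) + 11) = 0 + 87*(56 + 11) = 0 + 87*67 = 0 + 5829 = 5829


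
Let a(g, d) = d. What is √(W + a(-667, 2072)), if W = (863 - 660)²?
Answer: 3*√4809 ≈ 208.04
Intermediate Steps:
W = 41209 (W = 203² = 41209)
√(W + a(-667, 2072)) = √(41209 + 2072) = √43281 = 3*√4809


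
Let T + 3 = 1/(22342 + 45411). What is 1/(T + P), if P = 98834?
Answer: 67753/6696096744 ≈ 1.0118e-5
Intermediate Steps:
T = -203258/67753 (T = -3 + 1/(22342 + 45411) = -3 + 1/67753 = -203258/67753 ≈ -3.0000)
1/(T + P) = 1/(-203258/67753 + 98834) = 1/(6696096744/67753) = 67753/6696096744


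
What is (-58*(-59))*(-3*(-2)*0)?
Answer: 0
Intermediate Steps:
(-58*(-59))*(-3*(-2)*0) = 3422*(6*0) = 3422*0 = 0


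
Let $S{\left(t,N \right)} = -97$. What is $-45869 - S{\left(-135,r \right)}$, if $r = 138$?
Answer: $-45772$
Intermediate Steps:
$-45869 - S{\left(-135,r \right)} = -45869 - -97 = -45869 + 97 = -45772$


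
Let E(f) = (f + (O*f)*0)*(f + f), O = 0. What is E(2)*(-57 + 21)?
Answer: -288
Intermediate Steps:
E(f) = 2*f² (E(f) = (f + (0*f)*0)*(f + f) = (f + 0*0)*(2*f) = (f + 0)*(2*f) = f*(2*f) = 2*f²)
E(2)*(-57 + 21) = (2*2²)*(-57 + 21) = (2*4)*(-36) = 8*(-36) = -288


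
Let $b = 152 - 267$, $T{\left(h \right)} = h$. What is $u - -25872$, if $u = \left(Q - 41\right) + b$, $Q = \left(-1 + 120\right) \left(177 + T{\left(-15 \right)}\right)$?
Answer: $44994$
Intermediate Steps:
$b = -115$
$Q = 19278$ ($Q = \left(-1 + 120\right) \left(177 - 15\right) = 119 \cdot 162 = 19278$)
$u = 19122$ ($u = \left(19278 - 41\right) - 115 = 19237 - 115 = 19122$)
$u - -25872 = 19122 - -25872 = 19122 + 25872 = 44994$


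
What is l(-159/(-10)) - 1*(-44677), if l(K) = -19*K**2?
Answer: 3987361/100 ≈ 39874.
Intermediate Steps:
l(-159/(-10)) - 1*(-44677) = -19*(-159/(-10))**2 - 1*(-44677) = -19*(-159*(-1/10))**2 + 44677 = -19*(159/10)**2 + 44677 = -19*25281/100 + 44677 = -480339/100 + 44677 = 3987361/100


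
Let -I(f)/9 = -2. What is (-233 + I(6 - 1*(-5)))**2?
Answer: 46225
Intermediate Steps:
I(f) = 18 (I(f) = -9*(-2) = 18)
(-233 + I(6 - 1*(-5)))**2 = (-233 + 18)**2 = (-215)**2 = 46225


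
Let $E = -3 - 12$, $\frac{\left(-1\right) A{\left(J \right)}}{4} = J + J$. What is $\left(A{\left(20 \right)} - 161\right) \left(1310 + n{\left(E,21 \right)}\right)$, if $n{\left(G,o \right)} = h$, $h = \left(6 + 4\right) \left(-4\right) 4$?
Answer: $-369150$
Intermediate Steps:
$A{\left(J \right)} = - 8 J$ ($A{\left(J \right)} = - 4 \left(J + J\right) = - 4 \cdot 2 J = - 8 J$)
$E = -15$
$h = -160$ ($h = 10 \left(-4\right) 4 = \left(-40\right) 4 = -160$)
$n{\left(G,o \right)} = -160$
$\left(A{\left(20 \right)} - 161\right) \left(1310 + n{\left(E,21 \right)}\right) = \left(\left(-8\right) 20 - 161\right) \left(1310 - 160\right) = \left(-160 - 161\right) 1150 = \left(-321\right) 1150 = -369150$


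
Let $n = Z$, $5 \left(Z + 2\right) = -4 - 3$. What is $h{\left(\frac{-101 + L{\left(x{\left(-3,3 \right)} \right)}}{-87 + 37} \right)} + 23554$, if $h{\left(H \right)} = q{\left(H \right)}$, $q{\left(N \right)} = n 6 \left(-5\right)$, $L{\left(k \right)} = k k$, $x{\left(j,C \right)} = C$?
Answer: $23656$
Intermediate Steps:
$Z = - \frac{17}{5}$ ($Z = -2 + \frac{-4 - 3}{5} = -2 + \frac{1}{5} \left(-7\right) = -2 - \frac{7}{5} = - \frac{17}{5} \approx -3.4$)
$n = - \frac{17}{5} \approx -3.4$
$L{\left(k \right)} = k^{2}$
$q{\left(N \right)} = 102$ ($q{\left(N \right)} = \left(- \frac{17}{5}\right) 6 \left(-5\right) = \left(- \frac{102}{5}\right) \left(-5\right) = 102$)
$h{\left(H \right)} = 102$
$h{\left(\frac{-101 + L{\left(x{\left(-3,3 \right)} \right)}}{-87 + 37} \right)} + 23554 = 102 + 23554 = 23656$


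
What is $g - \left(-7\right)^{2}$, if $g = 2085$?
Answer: $2036$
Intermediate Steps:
$g - \left(-7\right)^{2} = 2085 - \left(-7\right)^{2} = 2085 - 49 = 2036$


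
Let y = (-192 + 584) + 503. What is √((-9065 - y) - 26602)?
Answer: I*√36562 ≈ 191.21*I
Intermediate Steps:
y = 895 (y = 392 + 503 = 895)
√((-9065 - y) - 26602) = √((-9065 - 1*895) - 26602) = √((-9065 - 895) - 26602) = √(-9960 - 26602) = √(-36562) = I*√36562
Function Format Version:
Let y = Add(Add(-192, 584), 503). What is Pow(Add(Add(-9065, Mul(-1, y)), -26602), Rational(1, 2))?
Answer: Mul(I, Pow(36562, Rational(1, 2))) ≈ Mul(191.21, I)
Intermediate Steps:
y = 895 (y = Add(392, 503) = 895)
Pow(Add(Add(-9065, Mul(-1, y)), -26602), Rational(1, 2)) = Pow(Add(Add(-9065, Mul(-1, 895)), -26602), Rational(1, 2)) = Pow(Add(Add(-9065, -895), -26602), Rational(1, 2)) = Pow(Add(-9960, -26602), Rational(1, 2)) = Pow(-36562, Rational(1, 2)) = Mul(I, Pow(36562, Rational(1, 2)))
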